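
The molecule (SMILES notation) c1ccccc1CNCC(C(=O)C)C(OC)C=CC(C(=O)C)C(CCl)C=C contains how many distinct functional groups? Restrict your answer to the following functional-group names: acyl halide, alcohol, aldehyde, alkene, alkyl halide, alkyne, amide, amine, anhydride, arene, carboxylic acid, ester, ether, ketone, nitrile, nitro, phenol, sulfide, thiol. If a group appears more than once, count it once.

6

C6H5– phenyl ring → arene.
C–N–C with sp³ carbons and no adjacent C=O → amine (secondary).
pendant –COCH3: carbonyl C bonded to two carbons → ketone.
pendant –OCH3: C–O–C with sp³ C, no adjacent C=O → ether.
C=C double bond → alkene.
pendant –COCH3: carbonyl C bonded to two carbons → ketone.
pendant –CH2X: halogen on sp³ carbon → alkyl halide.
C=C double bond → alkene.
Distinct types present: alkene, alkyl halide, amine, arene, ether, ketone.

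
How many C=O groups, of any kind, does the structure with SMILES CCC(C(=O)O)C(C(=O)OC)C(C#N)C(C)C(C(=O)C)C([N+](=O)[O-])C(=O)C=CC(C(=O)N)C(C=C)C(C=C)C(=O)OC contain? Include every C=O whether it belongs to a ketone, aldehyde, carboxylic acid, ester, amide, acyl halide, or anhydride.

6

CH(COOH): carboxylic acid, 1 C=O (running total 1).
CH(COOCH3): ester, 1 C=O (running total 2).
CH(COCH3): ketone, 1 C=O (running total 3).
CO: ketone, 1 C=O (running total 4).
CH(CONH2): amide, 1 C=O (running total 5).
COOCH3: ester, 1 C=O (running total 6).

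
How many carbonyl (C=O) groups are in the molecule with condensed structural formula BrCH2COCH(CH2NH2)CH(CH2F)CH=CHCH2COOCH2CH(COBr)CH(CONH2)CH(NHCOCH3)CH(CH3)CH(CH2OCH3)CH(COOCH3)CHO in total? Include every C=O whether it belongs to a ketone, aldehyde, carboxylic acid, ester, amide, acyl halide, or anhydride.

7

CO: ketone, 1 C=O (running total 1).
CH2COOCH2: ester, 1 C=O (running total 2).
CH(COBr): acyl halide, 1 C=O (running total 3).
CH(CONH2): amide, 1 C=O (running total 4).
CH(NHCOCH3): amide, 1 C=O (running total 5).
CH(COOCH3): ester, 1 C=O (running total 6).
CHO: aldehyde, 1 C=O (running total 7).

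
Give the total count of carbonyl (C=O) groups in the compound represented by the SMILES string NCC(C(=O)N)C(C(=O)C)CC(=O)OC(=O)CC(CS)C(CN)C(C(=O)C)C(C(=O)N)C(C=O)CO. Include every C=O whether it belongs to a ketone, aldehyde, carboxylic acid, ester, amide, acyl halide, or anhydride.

7

CH(CONH2): amide, 1 C=O (running total 1).
CH(COCH3): ketone, 1 C=O (running total 2).
CH2CO-O-COCH2: anhydride, 2 C=O (running total 4).
CH(COCH3): ketone, 1 C=O (running total 5).
CH(CONH2): amide, 1 C=O (running total 6).
CH(CHO): aldehyde, 1 C=O (running total 7).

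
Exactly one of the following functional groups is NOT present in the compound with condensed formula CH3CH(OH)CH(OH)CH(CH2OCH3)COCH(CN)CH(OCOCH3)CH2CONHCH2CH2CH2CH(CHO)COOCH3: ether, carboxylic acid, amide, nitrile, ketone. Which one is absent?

carboxylic acid

ketone: present (CO — –C(=O)– with carbon on both sides → ketone).
nitrile: present (CH(CN) — pendant –C≡N: nitrile).
amide: present (CH2CONHCH2 — –C(=O)–N– linkage → amide (the N is not an amine)).
ether: present (CH(CH2OCH3) — pendant –CH2OCH3: C–O–C linkage → ether).
carboxylic acid: absent. In each of CH(OCOCH3) and COOCH3, the acyl oxygen is bonded to carbon (–O–C), not to H, so this is an ester. In CH2CONHCH2, the carbonyl is bonded to nitrogen, not to –OH; that is an amide.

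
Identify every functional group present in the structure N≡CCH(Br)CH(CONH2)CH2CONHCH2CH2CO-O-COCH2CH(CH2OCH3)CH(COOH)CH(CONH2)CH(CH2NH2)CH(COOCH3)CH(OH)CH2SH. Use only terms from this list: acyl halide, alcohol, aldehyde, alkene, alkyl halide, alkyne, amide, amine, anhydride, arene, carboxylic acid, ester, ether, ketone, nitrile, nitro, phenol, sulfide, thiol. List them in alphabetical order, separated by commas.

alcohol, alkyl halide, amide, amine, anhydride, carboxylic acid, ester, ether, nitrile, thiol

N≡C–: carbon triple-bonded to nitrogen → nitrile.
halogen on an sp³ carbon → alkyl halide.
pendant –CONH2: carbonyl C bonded to C and N → amide.
–C(=O)–N– linkage → amide (the N is not an amine).
two acyl groups sharing one oxygen, –C(=O)–O–C(=O)– → anhydride.
pendant –CH2OCH3: C–O–C linkage → ether.
pendant –COOH: carbonyl C bonded to C and –OH → carboxylic acid.
pendant –CONH2: carbonyl C bonded to C and N → amide.
pendant –CH2NH2: N on sp³ C, no adjacent C=O → amine.
pendant –COOCH3: carbonyl C bonded to C and –OCH3 → ester.
–OH on an sp³ carbon → alcohol (secondary).
–SH on an sp³ carbon → thiol.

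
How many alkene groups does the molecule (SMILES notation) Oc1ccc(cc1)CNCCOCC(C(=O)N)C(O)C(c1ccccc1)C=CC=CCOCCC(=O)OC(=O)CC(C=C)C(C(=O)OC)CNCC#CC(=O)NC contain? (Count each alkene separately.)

3

Working along the chain:
  HOC6H4: –OH attached directly to an aromatic ring → phenol (not alcohol); the ring itself is an arene.
  CH2NHCH2: C–N–C with sp³ carbons and no adjacent C=O → amine (secondary).
  CH2OCH2: C–O–C with sp³ carbons on both sides and no adjacent C=O → ether.
  CH(CONH2): pendant –CONH2: carbonyl C bonded to C and N → amide.
  CH(OH): –OH on an sp³ carbon → alcohol (secondary).
  CH(C6H5): pendant –C6H5: benzene ring → arene.
  CH=CH: C=C double bond → alkene.
  CH=CH: C=C double bond → alkene.
  CH2OCH2: C–O–C with sp³ carbons on both sides and no adjacent C=O → ether.
  CH2CO-O-COCH2: two acyl groups sharing one oxygen, –C(=O)–O–C(=O)– → anhydride.
  CH(CH=CH2): pendant –CH=CH2: C=C double bond → alkene.
  CH(COOCH3): pendant –COOCH3: carbonyl C bonded to C and –OCH3 → ester.
  CH2NHCH2: C–N–C with sp³ carbons and no adjacent C=O → amine (secondary).
  C≡C: C≡C triple bond → alkyne.
  CONHCH3: –C(=O)NHCH3: carbonyl C bonded to C and to N → amide (the N is not an amine).
Alkene appears at: CH=CH, CH=CH, CH(CH=CH2) → 3.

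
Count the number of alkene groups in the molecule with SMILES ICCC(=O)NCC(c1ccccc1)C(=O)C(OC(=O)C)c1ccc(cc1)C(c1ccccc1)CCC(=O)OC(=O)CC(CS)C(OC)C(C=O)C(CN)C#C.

Working along the chain:
  ICH2: halogen on an sp³ carbon → alkyl halide.
  CH2CONHCH2: –C(=O)–N– linkage → amide (the N is not an amine).
  CH(C6H5): pendant –C6H5: benzene ring → arene.
  CO: –C(=O)– with carbon on both sides → ketone.
  CH(OCOCH3): pendant –OC(=O)CH3: an acyloxy group → ester.
  C6H4: para-disubstituted benzene ring → arene.
  CH(C6H5): pendant –C6H5: benzene ring → arene.
  CH2CO-O-COCH2: two acyl groups sharing one oxygen, –C(=O)–O–C(=O)– → anhydride.
  CH(CH2SH): pendant –CH2SH → thiol.
  CH(OCH3): pendant –OCH3: C–O–C with sp³ C, no adjacent C=O → ether.
  CH(CHO): pendant –CHO: carbonyl C bonded to C and H → aldehyde.
  CH(CH2NH2): pendant –CH2NH2: N on sp³ C, no adjacent C=O → amine.
  C≡CH: C≡C triple bond → alkyne.
No segment is a alkene: CH(C6H5) is arene, not alkene; C6H4 is arene, not alkene; CH(C6H5) is arene, not alkene. → 0.

0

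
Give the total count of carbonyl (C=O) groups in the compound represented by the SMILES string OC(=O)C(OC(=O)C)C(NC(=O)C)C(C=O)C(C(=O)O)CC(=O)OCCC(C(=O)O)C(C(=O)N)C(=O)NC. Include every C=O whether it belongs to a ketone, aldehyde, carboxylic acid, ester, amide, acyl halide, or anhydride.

9

HOOC: carboxylic acid, 1 C=O (running total 1).
CH(OCOCH3): ester, 1 C=O (running total 2).
CH(NHCOCH3): amide, 1 C=O (running total 3).
CH(CHO): aldehyde, 1 C=O (running total 4).
CH(COOH): carboxylic acid, 1 C=O (running total 5).
CH2COOCH2: ester, 1 C=O (running total 6).
CH(COOH): carboxylic acid, 1 C=O (running total 7).
CH(CONH2): amide, 1 C=O (running total 8).
CONHCH3: amide, 1 C=O (running total 9).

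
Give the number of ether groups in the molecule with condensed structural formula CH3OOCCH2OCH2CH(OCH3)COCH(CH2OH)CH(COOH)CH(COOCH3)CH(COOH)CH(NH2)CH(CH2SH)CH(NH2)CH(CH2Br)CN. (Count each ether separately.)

Taking each segment in turn:
  CH3OOC: CH3O–C(=O)–: carbonyl C bonded to C and to –OCH3 → ester (not ketone + ether).
  CH2OCH2: C–O–C with sp³ carbons on both sides and no adjacent C=O → ether.
  CH(OCH3): pendant –OCH3: C–O–C with sp³ C, no adjacent C=O → ether.
  CO: –C(=O)– with carbon on both sides → ketone.
  CH(CH2OH): pendant –CH2OH on an sp³ backbone C → alcohol.
  CH(COOH): pendant –COOH: carbonyl C bonded to C and –OH → carboxylic acid.
  CH(COOCH3): pendant –COOCH3: carbonyl C bonded to C and –OCH3 → ester.
  CH(COOH): pendant –COOH: carbonyl C bonded to C and –OH → carboxylic acid.
  CH(NH2): –NH2 on an sp³ carbon with no adjacent C=O → amine.
  CH(CH2SH): pendant –CH2SH → thiol.
  CH(NH2): –NH2 on an sp³ carbon with no adjacent C=O → amine.
  CH(CH2Br): pendant –CH2X: halogen on sp³ carbon → alkyl halide.
  CN: –C≡N: carbon triple-bonded to nitrogen → nitrile.
Ether appears at: CH2OCH2, CH(OCH3) → 2.

2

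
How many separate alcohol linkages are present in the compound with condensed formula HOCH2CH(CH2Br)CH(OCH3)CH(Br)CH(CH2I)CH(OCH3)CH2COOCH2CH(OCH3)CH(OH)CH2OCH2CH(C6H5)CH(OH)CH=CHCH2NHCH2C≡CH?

Taking each segment in turn:
  HOCH2: HO– on an sp³ carbon → alcohol.
  CH(CH2Br): pendant –CH2X: halogen on sp³ carbon → alkyl halide.
  CH(OCH3): pendant –OCH3: C–O–C with sp³ C, no adjacent C=O → ether.
  CH(Br): halogen on an sp³ carbon → alkyl halide.
  CH(CH2I): pendant –CH2X: halogen on sp³ carbon → alkyl halide.
  CH(OCH3): pendant –OCH3: C–O–C with sp³ C, no adjacent C=O → ether.
  CH2COOCH2: –C(=O)–O–C with C on the carbonyl side → ester.
  CH(OCH3): pendant –OCH3: C–O–C with sp³ C, no adjacent C=O → ether.
  CH(OH): –OH on an sp³ carbon → alcohol (secondary).
  CH2OCH2: C–O–C with sp³ carbons on both sides and no adjacent C=O → ether.
  CH(C6H5): pendant –C6H5: benzene ring → arene.
  CH(OH): –OH on an sp³ carbon → alcohol (secondary).
  CH=CH: C=C double bond → alkene.
  CH2NHCH2: C–N–C with sp³ carbons and no adjacent C=O → amine (secondary).
  C≡CH: C≡C triple bond → alkyne.
Alcohol appears at: HOCH2, CH(OH), CH(OH) → 3.

3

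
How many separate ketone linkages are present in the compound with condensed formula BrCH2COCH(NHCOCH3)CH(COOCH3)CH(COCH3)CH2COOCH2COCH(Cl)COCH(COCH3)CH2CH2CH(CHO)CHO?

5

Taking each segment in turn:
  BrCH2: halogen on an sp³ carbon → alkyl halide.
  CO: –C(=O)– with carbon on both sides → ketone.
  CH(NHCOCH3): pendant –NHC(=O)CH3: N bonded to a carbonyl → amide (not amine).
  CH(COOCH3): pendant –COOCH3: carbonyl C bonded to C and –OCH3 → ester.
  CH(COCH3): pendant –COCH3: carbonyl C bonded to two carbons → ketone.
  CH2COOCH2: –C(=O)–O–C with C on the carbonyl side → ester.
  CO: –C(=O)– with carbon on both sides → ketone.
  CH(Cl): halogen on an sp³ carbon → alkyl halide.
  CO: –C(=O)– with carbon on both sides → ketone.
  CH(COCH3): pendant –COCH3: carbonyl C bonded to two carbons → ketone.
  CH(CHO): pendant –CHO: carbonyl C bonded to C and H → aldehyde.
  CHO: terminal –CHO: carbonyl C bonded to H and C → aldehyde.
Ketone appears at: CO, CH(COCH3), CO, CO, CH(COCH3) → 5.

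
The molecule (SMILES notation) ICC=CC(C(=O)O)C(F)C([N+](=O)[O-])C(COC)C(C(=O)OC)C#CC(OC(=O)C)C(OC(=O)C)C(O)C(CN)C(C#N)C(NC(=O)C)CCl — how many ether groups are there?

halogen on an sp³ carbon → alkyl halide.
C=C double bond → alkene.
pendant –COOH: carbonyl C bonded to C and –OH → carboxylic acid.
halogen on an sp³ carbon → alkyl halide.
–NO2 on an sp³ carbon → nitro (the N=O is not a carbonyl).
pendant –CH2OCH3: C–O–C linkage → ether.
pendant –COOCH3: carbonyl C bonded to C and –OCH3 → ester.
C≡C triple bond → alkyne.
pendant –OC(=O)CH3: an acyloxy group → ester.
pendant –OC(=O)CH3: an acyloxy group → ester.
–OH on an sp³ carbon → alcohol (secondary).
pendant –CH2NH2: N on sp³ C, no adjacent C=O → amine.
pendant –C≡N: nitrile.
pendant –NHC(=O)CH3: N bonded to a carbonyl → amide (not amine).
halogen on an sp³ carbon → alkyl halide.
Ether appears at: CH(CH2OCH3) → 1.

1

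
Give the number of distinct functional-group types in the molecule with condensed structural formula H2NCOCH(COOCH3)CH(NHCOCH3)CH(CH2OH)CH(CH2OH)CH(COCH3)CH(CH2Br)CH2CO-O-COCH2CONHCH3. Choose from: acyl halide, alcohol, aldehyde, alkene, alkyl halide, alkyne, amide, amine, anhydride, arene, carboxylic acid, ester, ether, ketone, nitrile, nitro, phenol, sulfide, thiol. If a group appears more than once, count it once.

6

–C(=O)NH2: carbonyl C bonded to C and to N → amide (the N is not a separate amine).
pendant –COOCH3: carbonyl C bonded to C and –OCH3 → ester.
pendant –NHC(=O)CH3: N bonded to a carbonyl → amide (not amine).
pendant –CH2OH on an sp³ backbone C → alcohol.
pendant –CH2OH on an sp³ backbone C → alcohol.
pendant –COCH3: carbonyl C bonded to two carbons → ketone.
pendant –CH2X: halogen on sp³ carbon → alkyl halide.
two acyl groups sharing one oxygen, –C(=O)–O–C(=O)– → anhydride.
–C(=O)NHCH3: carbonyl C bonded to C and to N → amide (the N is not an amine).
Distinct types present: alcohol, alkyl halide, amide, anhydride, ester, ketone.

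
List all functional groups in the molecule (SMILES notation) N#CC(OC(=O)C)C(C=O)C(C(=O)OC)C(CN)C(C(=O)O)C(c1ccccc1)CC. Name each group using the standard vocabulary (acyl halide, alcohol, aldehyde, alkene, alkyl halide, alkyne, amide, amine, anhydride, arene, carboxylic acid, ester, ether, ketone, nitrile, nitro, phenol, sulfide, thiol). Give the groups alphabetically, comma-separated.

Working along the chain:
  N≡C: N≡C–: carbon triple-bonded to nitrogen → nitrile.
  CH(OCOCH3): pendant –OC(=O)CH3: an acyloxy group → ester.
  CH(CHO): pendant –CHO: carbonyl C bonded to C and H → aldehyde.
  CH(COOCH3): pendant –COOCH3: carbonyl C bonded to C and –OCH3 → ester.
  CH(CH2NH2): pendant –CH2NH2: N on sp³ C, no adjacent C=O → amine.
  CH(COOH): pendant –COOH: carbonyl C bonded to C and –OH → carboxylic acid.
  CH(C6H5): pendant –C6H5: benzene ring → arene.

aldehyde, amine, arene, carboxylic acid, ester, nitrile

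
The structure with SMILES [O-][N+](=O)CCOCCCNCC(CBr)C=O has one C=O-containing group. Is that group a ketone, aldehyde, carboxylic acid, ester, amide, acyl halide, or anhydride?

The carbonyl is in the CHO segment: terminal –CHO: carbonyl C bonded to H and C → aldehyde.

aldehyde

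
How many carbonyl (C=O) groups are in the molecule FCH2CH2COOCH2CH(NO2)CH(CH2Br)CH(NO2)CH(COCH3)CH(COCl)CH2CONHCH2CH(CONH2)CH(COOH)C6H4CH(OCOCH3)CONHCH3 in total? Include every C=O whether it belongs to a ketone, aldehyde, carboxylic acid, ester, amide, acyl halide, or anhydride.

CH2COOCH2: ester, 1 C=O (running total 1).
CH(COCH3): ketone, 1 C=O (running total 2).
CH(COCl): acyl halide, 1 C=O (running total 3).
CH2CONHCH2: amide, 1 C=O (running total 4).
CH(CONH2): amide, 1 C=O (running total 5).
CH(COOH): carboxylic acid, 1 C=O (running total 6).
CH(OCOCH3): ester, 1 C=O (running total 7).
CONHCH3: amide, 1 C=O (running total 8).

8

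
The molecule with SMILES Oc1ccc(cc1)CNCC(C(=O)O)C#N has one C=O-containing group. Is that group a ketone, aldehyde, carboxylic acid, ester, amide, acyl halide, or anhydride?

The carbonyl is in the CH(COOH) segment: pendant –COOH: carbonyl C bonded to C and –OH → carboxylic acid.

carboxylic acid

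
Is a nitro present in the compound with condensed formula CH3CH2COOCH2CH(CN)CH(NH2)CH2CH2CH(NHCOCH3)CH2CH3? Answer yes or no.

no

–C(=O)–O–C with C on the carbonyl side → ester.
pendant –C≡N: nitrile.
–NH2 on an sp³ carbon with no adjacent C=O → amine.
pendant –NHC(=O)CH3: N bonded to a carbonyl → amide (not amine).
The groups actually present are: amide, amine, ester, nitrile.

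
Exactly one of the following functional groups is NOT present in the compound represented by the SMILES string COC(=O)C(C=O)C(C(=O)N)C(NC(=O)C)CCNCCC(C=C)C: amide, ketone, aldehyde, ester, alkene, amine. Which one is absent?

ketone

amide: present (CH(CONH2) — pendant –CONH2: carbonyl C bonded to C and N → amide).
alkene: present (CH(CH=CH2) — pendant –CH=CH2: C=C double bond → alkene).
amine: present (CH2NHCH2 — C–N–C with sp³ carbons and no adjacent C=O → amine (secondary)).
ester: present (CH3OOC — CH3O–C(=O)–: carbonyl C bonded to C and to –OCH3 → ester (not ketone + ether)).
aldehyde: present (CH(CHO) — pendant –CHO: carbonyl C bonded to C and H → aldehyde).
ketone: absent. In CH3OOC, the C=O is bonded to an –O–C group, which defines an ester, not a ketone. In each of CH(CONH2) and CH(NHCOCH3), the C=O is bonded to nitrogen, which defines an amide, not a ketone. In CH(CHO), the carbonyl carbon carries an H, so it is an aldehyde, not a ketone.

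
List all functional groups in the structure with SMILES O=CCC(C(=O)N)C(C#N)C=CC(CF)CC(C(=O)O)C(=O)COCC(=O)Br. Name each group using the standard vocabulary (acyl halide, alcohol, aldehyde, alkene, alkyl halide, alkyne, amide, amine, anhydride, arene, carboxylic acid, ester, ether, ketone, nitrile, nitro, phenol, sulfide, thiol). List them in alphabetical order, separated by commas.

Reading the structure from left to right:
  OHC: terminal –CHO: carbonyl C bonded to H and C → aldehyde.
  CH(CONH2): pendant –CONH2: carbonyl C bonded to C and N → amide.
  CH(CN): pendant –C≡N: nitrile.
  CH=CH: C=C double bond → alkene.
  CH(CH2F): pendant –CH2X: halogen on sp³ carbon → alkyl halide.
  CH(COOH): pendant –COOH: carbonyl C bonded to C and –OH → carboxylic acid.
  CO: –C(=O)– with carbon on both sides → ketone.
  CH2OCH2: C–O–C with sp³ carbons on both sides and no adjacent C=O → ether.
  COBr: –C(=O)Br: carbonyl C bonded to C and to a halogen → acyl halide (not alkyl halide).

acyl halide, aldehyde, alkene, alkyl halide, amide, carboxylic acid, ether, ketone, nitrile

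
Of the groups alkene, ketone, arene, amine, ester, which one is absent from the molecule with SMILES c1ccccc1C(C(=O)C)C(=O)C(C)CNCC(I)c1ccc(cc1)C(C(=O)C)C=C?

amine: present (CH2NHCH2 — C–N–C with sp³ carbons and no adjacent C=O → amine (secondary)).
alkene: present (CH=CH2 — C=C double bond → alkene).
ketone: present (CH(COCH3) — pendant –COCH3: carbonyl C bonded to two carbons → ketone).
arene: present (C6H5 — C6H5– phenyl ring → arene).
ester: no segment matches this pattern.

ester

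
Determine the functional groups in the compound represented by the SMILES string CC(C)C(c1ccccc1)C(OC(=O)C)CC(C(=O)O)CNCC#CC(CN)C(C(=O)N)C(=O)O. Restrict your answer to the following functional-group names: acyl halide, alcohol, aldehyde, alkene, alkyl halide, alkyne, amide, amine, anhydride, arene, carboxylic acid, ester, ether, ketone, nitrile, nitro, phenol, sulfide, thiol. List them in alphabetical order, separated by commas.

alkyne, amide, amine, arene, carboxylic acid, ester

Taking each segment in turn:
  CH(C6H5): pendant –C6H5: benzene ring → arene.
  CH(OCOCH3): pendant –OC(=O)CH3: an acyloxy group → ester.
  CH(COOH): pendant –COOH: carbonyl C bonded to C and –OH → carboxylic acid.
  CH2NHCH2: C–N–C with sp³ carbons and no adjacent C=O → amine (secondary).
  C≡C: C≡C triple bond → alkyne.
  CH(CH2NH2): pendant –CH2NH2: N on sp³ C, no adjacent C=O → amine.
  CH(CONH2): pendant –CONH2: carbonyl C bonded to C and N → amide.
  COOH: –COOH: carbonyl C bonded to –OH and C → carboxylic acid (the –OH is not a separate alcohol).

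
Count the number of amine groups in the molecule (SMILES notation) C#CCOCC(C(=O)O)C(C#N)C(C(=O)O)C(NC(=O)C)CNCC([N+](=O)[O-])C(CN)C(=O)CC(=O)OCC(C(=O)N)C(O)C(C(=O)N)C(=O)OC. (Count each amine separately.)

C≡C triple bond → alkyne.
C–O–C with sp³ carbons on both sides and no adjacent C=O → ether.
pendant –COOH: carbonyl C bonded to C and –OH → carboxylic acid.
pendant –C≡N: nitrile.
pendant –COOH: carbonyl C bonded to C and –OH → carboxylic acid.
pendant –NHC(=O)CH3: N bonded to a carbonyl → amide (not amine).
C–N–C with sp³ carbons and no adjacent C=O → amine (secondary).
–NO2 on an sp³ carbon → nitro (the N=O is not a carbonyl).
pendant –CH2NH2: N on sp³ C, no adjacent C=O → amine.
–C(=O)– with carbon on both sides → ketone.
–C(=O)–O–C with C on the carbonyl side → ester.
pendant –CONH2: carbonyl C bonded to C and N → amide.
–OH on an sp³ carbon → alcohol (secondary).
pendant –CONH2: carbonyl C bonded to C and N → amide.
–C(=O)OCH3: carbonyl C bonded to C and to –OCH3 → ester (not ketone + ether).
Amine appears at: CH2NHCH2, CH(CH2NH2) → 2.

2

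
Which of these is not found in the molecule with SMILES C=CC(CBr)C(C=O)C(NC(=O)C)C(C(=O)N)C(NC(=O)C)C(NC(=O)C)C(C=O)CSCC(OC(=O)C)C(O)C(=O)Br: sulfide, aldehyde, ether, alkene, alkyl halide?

ether

aldehyde: present (CH(CHO) — pendant –CHO: carbonyl C bonded to C and H → aldehyde).
alkyl halide: present (CH(CH2Br) — pendant –CH2X: halogen on sp³ carbon → alkyl halide).
sulfide: present (CH2SCH2 — C–S–C linkage → sulfide (thioether)).
alkene: present (CH2=CH — C=C double bond → alkene).
ether: absent. In CH(OCOCH3), the C–O–C oxygen is adjacent to a C=O, so it belongs to an ester, not an ether.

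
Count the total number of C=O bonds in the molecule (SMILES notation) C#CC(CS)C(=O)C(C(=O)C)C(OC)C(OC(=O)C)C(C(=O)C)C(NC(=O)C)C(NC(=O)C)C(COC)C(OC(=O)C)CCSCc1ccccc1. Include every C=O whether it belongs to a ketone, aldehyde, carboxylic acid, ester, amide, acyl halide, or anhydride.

7

CO: ketone, 1 C=O (running total 1).
CH(COCH3): ketone, 1 C=O (running total 2).
CH(OCOCH3): ester, 1 C=O (running total 3).
CH(COCH3): ketone, 1 C=O (running total 4).
CH(NHCOCH3): amide, 1 C=O (running total 5).
CH(NHCOCH3): amide, 1 C=O (running total 6).
CH(OCOCH3): ester, 1 C=O (running total 7).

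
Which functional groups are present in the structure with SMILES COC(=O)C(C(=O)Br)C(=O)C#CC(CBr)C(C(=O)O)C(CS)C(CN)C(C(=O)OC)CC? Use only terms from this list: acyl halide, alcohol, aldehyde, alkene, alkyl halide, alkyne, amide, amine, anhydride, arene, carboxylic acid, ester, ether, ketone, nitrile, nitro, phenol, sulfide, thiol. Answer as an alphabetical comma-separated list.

acyl halide, alkyl halide, alkyne, amine, carboxylic acid, ester, ketone, thiol

Working along the chain:
  CH3OOC: CH3O–C(=O)–: carbonyl C bonded to C and to –OCH3 → ester (not ketone + ether).
  CH(COBr): pendant –C(=O)X: carbonyl C bonded to C and halogen → acyl halide.
  CO: –C(=O)– with carbon on both sides → ketone.
  C≡C: C≡C triple bond → alkyne.
  CH(CH2Br): pendant –CH2X: halogen on sp³ carbon → alkyl halide.
  CH(COOH): pendant –COOH: carbonyl C bonded to C and –OH → carboxylic acid.
  CH(CH2SH): pendant –CH2SH → thiol.
  CH(CH2NH2): pendant –CH2NH2: N on sp³ C, no adjacent C=O → amine.
  CH(COOCH3): pendant –COOCH3: carbonyl C bonded to C and –OCH3 → ester.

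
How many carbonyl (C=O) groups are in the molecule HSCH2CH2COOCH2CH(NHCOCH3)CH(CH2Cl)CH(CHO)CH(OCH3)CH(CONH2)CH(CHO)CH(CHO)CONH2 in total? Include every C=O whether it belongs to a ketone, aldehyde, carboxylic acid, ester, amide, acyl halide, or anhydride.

7

CH2COOCH2: ester, 1 C=O (running total 1).
CH(NHCOCH3): amide, 1 C=O (running total 2).
CH(CHO): aldehyde, 1 C=O (running total 3).
CH(CONH2): amide, 1 C=O (running total 4).
CH(CHO): aldehyde, 1 C=O (running total 5).
CH(CHO): aldehyde, 1 C=O (running total 6).
CONH2: amide, 1 C=O (running total 7).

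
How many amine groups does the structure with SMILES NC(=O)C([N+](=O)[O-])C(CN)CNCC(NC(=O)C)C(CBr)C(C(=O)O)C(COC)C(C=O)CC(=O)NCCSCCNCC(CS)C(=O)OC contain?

3

Reading the structure from left to right:
  H2NCO: –C(=O)NH2: carbonyl C bonded to C and to N → amide (the N is not a separate amine).
  CH(NO2): –NO2 on an sp³ carbon → nitro (the N=O is not a carbonyl).
  CH(CH2NH2): pendant –CH2NH2: N on sp³ C, no adjacent C=O → amine.
  CH2NHCH2: C–N–C with sp³ carbons and no adjacent C=O → amine (secondary).
  CH(NHCOCH3): pendant –NHC(=O)CH3: N bonded to a carbonyl → amide (not amine).
  CH(CH2Br): pendant –CH2X: halogen on sp³ carbon → alkyl halide.
  CH(COOH): pendant –COOH: carbonyl C bonded to C and –OH → carboxylic acid.
  CH(CH2OCH3): pendant –CH2OCH3: C–O–C linkage → ether.
  CH(CHO): pendant –CHO: carbonyl C bonded to C and H → aldehyde.
  CH2CONHCH2: –C(=O)–N– linkage → amide (the N is not an amine).
  CH2SCH2: C–S–C linkage → sulfide (thioether).
  CH2NHCH2: C–N–C with sp³ carbons and no adjacent C=O → amine (secondary).
  CH(CH2SH): pendant –CH2SH → thiol.
  COOCH3: –C(=O)OCH3: carbonyl C bonded to C and to –OCH3 → ester (not ketone + ether).
Amine appears at: CH(CH2NH2), CH2NHCH2, CH2NHCH2 → 3.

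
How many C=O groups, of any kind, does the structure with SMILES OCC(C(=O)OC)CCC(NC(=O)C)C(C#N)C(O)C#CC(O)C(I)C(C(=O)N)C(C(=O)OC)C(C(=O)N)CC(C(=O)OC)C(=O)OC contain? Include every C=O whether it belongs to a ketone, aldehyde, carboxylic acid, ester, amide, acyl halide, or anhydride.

CH(COOCH3): ester, 1 C=O (running total 1).
CH(NHCOCH3): amide, 1 C=O (running total 2).
CH(CONH2): amide, 1 C=O (running total 3).
CH(COOCH3): ester, 1 C=O (running total 4).
CH(CONH2): amide, 1 C=O (running total 5).
CH(COOCH3): ester, 1 C=O (running total 6).
COOCH3: ester, 1 C=O (running total 7).

7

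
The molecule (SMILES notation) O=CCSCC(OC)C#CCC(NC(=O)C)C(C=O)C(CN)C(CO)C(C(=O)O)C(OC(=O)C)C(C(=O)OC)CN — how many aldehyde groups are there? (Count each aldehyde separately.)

terminal –CHO: carbonyl C bonded to H and C → aldehyde.
C–S–C linkage → sulfide (thioether).
pendant –OCH3: C–O–C with sp³ C, no adjacent C=O → ether.
C≡C triple bond → alkyne.
pendant –NHC(=O)CH3: N bonded to a carbonyl → amide (not amine).
pendant –CHO: carbonyl C bonded to C and H → aldehyde.
pendant –CH2NH2: N on sp³ C, no adjacent C=O → amine.
pendant –CH2OH on an sp³ backbone C → alcohol.
pendant –COOH: carbonyl C bonded to C and –OH → carboxylic acid.
pendant –OC(=O)CH3: an acyloxy group → ester.
pendant –COOCH3: carbonyl C bonded to C and –OCH3 → ester.
–NH2 on an sp³ carbon with no adjacent C=O → amine.
Aldehyde appears at: OHC, CH(CHO) → 2.

2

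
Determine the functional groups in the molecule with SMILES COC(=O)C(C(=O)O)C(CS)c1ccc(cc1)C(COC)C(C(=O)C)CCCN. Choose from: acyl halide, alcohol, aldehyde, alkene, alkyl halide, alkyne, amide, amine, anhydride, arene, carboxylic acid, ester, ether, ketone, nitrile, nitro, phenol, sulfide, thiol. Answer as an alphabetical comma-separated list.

Working along the chain:
  CH3OOC: CH3O–C(=O)–: carbonyl C bonded to C and to –OCH3 → ester (not ketone + ether).
  CH(COOH): pendant –COOH: carbonyl C bonded to C and –OH → carboxylic acid.
  CH(CH2SH): pendant –CH2SH → thiol.
  C6H4: para-disubstituted benzene ring → arene.
  CH(CH2OCH3): pendant –CH2OCH3: C–O–C linkage → ether.
  CH(COCH3): pendant –COCH3: carbonyl C bonded to two carbons → ketone.
  CH2NH2: –NH2 on an sp³ carbon with no adjacent C=O → amine.

amine, arene, carboxylic acid, ester, ether, ketone, thiol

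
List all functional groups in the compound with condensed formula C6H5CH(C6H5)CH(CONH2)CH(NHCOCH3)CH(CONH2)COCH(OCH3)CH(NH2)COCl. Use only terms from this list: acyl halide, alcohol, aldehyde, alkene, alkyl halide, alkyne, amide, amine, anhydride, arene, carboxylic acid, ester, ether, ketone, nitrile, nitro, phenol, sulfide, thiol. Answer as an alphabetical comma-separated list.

C6H5– phenyl ring → arene.
pendant –C6H5: benzene ring → arene.
pendant –CONH2: carbonyl C bonded to C and N → amide.
pendant –NHC(=O)CH3: N bonded to a carbonyl → amide (not amine).
pendant –CONH2: carbonyl C bonded to C and N → amide.
–C(=O)– with carbon on both sides → ketone.
pendant –OCH3: C–O–C with sp³ C, no adjacent C=O → ether.
–NH2 on an sp³ carbon with no adjacent C=O → amine.
–C(=O)Cl: carbonyl C bonded to C and to a halogen → acyl halide (not alkyl halide).

acyl halide, amide, amine, arene, ether, ketone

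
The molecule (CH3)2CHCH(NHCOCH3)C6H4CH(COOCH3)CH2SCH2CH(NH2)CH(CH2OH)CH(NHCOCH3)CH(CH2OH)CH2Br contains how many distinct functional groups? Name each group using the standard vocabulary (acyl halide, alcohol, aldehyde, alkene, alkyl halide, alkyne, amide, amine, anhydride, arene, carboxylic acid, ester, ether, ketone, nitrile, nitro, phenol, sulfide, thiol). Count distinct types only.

7

Working along the chain:
  CH(NHCOCH3): pendant –NHC(=O)CH3: N bonded to a carbonyl → amide (not amine).
  C6H4: para-disubstituted benzene ring → arene.
  CH(COOCH3): pendant –COOCH3: carbonyl C bonded to C and –OCH3 → ester.
  CH2SCH2: C–S–C linkage → sulfide (thioether).
  CH(NH2): –NH2 on an sp³ carbon with no adjacent C=O → amine.
  CH(CH2OH): pendant –CH2OH on an sp³ backbone C → alcohol.
  CH(NHCOCH3): pendant –NHC(=O)CH3: N bonded to a carbonyl → amide (not amine).
  CH(CH2OH): pendant –CH2OH on an sp³ backbone C → alcohol.
  CH2Br: halogen on an sp³ carbon → alkyl halide.
Distinct types present: alcohol, alkyl halide, amide, amine, arene, ester, sulfide.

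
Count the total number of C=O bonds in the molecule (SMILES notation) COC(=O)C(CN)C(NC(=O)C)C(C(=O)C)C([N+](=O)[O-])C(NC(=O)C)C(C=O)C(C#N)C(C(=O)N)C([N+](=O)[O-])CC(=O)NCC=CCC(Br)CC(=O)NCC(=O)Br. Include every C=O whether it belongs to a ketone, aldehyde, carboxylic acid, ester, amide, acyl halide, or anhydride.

CH3OOC: ester, 1 C=O (running total 1).
CH(NHCOCH3): amide, 1 C=O (running total 2).
CH(COCH3): ketone, 1 C=O (running total 3).
CH(NHCOCH3): amide, 1 C=O (running total 4).
CH(CHO): aldehyde, 1 C=O (running total 5).
CH(CONH2): amide, 1 C=O (running total 6).
CH2CONHCH2: amide, 1 C=O (running total 7).
CH2CONHCH2: amide, 1 C=O (running total 8).
COBr: acyl halide, 1 C=O (running total 9).

9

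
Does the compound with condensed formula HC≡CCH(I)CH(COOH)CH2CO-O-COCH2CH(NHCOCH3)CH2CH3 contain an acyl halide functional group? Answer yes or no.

Working along the chain:
  HC≡C: C≡C triple bond → alkyne.
  CH(I): halogen on an sp³ carbon → alkyl halide.
  CH(COOH): pendant –COOH: carbonyl C bonded to C and –OH → carboxylic acid.
  CH2CO-O-COCH2: two acyl groups sharing one oxygen, –C(=O)–O–C(=O)– → anhydride.
  CH(NHCOCH3): pendant –NHC(=O)CH3: N bonded to a carbonyl → amide (not amine).
The groups actually present are: alkyl halide, alkyne, amide, anhydride, carboxylic acid.

no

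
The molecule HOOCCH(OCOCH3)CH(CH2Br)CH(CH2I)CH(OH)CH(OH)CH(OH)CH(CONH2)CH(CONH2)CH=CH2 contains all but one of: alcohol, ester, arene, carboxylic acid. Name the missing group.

arene

ester: present (CH(OCOCH3) — pendant –OC(=O)CH3: an acyloxy group → ester).
carboxylic acid: present (HOOC — –COOH: carbonyl C bonded to –OH and C → carboxylic acid (the –OH is not a separate alcohol)).
alcohol: present (CH(OH) — –OH on an sp³ carbon → alcohol (secondary)).
arene: no segment matches this pattern.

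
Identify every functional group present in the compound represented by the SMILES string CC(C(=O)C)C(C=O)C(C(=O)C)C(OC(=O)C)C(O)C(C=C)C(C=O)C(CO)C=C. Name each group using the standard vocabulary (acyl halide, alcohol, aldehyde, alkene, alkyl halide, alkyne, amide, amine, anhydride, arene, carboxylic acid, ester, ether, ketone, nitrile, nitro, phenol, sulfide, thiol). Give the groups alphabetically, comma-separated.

alcohol, aldehyde, alkene, ester, ketone

pendant –COCH3: carbonyl C bonded to two carbons → ketone.
pendant –CHO: carbonyl C bonded to C and H → aldehyde.
pendant –COCH3: carbonyl C bonded to two carbons → ketone.
pendant –OC(=O)CH3: an acyloxy group → ester.
–OH on an sp³ carbon → alcohol (secondary).
pendant –CH=CH2: C=C double bond → alkene.
pendant –CHO: carbonyl C bonded to C and H → aldehyde.
pendant –CH2OH on an sp³ backbone C → alcohol.
C=C double bond → alkene.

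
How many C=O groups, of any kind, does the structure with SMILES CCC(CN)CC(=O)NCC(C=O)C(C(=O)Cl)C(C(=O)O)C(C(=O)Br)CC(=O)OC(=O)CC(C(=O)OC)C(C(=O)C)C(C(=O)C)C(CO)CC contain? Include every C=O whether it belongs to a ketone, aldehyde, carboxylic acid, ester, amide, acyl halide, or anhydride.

10

CH2CONHCH2: amide, 1 C=O (running total 1).
CH(CHO): aldehyde, 1 C=O (running total 2).
CH(COCl): acyl halide, 1 C=O (running total 3).
CH(COOH): carboxylic acid, 1 C=O (running total 4).
CH(COBr): acyl halide, 1 C=O (running total 5).
CH2CO-O-COCH2: anhydride, 2 C=O (running total 7).
CH(COOCH3): ester, 1 C=O (running total 8).
CH(COCH3): ketone, 1 C=O (running total 9).
CH(COCH3): ketone, 1 C=O (running total 10).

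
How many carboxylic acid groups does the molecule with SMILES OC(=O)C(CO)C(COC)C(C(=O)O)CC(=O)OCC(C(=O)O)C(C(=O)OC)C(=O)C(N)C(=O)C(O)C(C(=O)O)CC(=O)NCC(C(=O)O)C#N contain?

Reading the structure from left to right:
  HOOC: –COOH: carbonyl C bonded to –OH and C → carboxylic acid (the –OH is not a separate alcohol).
  CH(CH2OH): pendant –CH2OH on an sp³ backbone C → alcohol.
  CH(CH2OCH3): pendant –CH2OCH3: C–O–C linkage → ether.
  CH(COOH): pendant –COOH: carbonyl C bonded to C and –OH → carboxylic acid.
  CH2COOCH2: –C(=O)–O–C with C on the carbonyl side → ester.
  CH(COOH): pendant –COOH: carbonyl C bonded to C and –OH → carboxylic acid.
  CH(COOCH3): pendant –COOCH3: carbonyl C bonded to C and –OCH3 → ester.
  CO: –C(=O)– with carbon on both sides → ketone.
  CH(NH2): –NH2 on an sp³ carbon with no adjacent C=O → amine.
  CO: –C(=O)– with carbon on both sides → ketone.
  CH(OH): –OH on an sp³ carbon → alcohol (secondary).
  CH(COOH): pendant –COOH: carbonyl C bonded to C and –OH → carboxylic acid.
  CH2CONHCH2: –C(=O)–N– linkage → amide (the N is not an amine).
  CH(COOH): pendant –COOH: carbonyl C bonded to C and –OH → carboxylic acid.
  CN: –C≡N: carbon triple-bonded to nitrogen → nitrile.
Carboxylic acid appears at: HOOC, CH(COOH), CH(COOH), CH(COOH), CH(COOH) → 5.

5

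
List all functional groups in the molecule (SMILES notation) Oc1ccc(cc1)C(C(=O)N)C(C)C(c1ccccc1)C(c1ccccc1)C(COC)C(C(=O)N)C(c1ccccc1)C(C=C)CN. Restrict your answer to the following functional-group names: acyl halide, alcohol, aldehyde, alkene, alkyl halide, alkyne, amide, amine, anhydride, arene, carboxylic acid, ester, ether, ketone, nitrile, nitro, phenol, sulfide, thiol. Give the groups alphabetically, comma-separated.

alkene, amide, amine, arene, ether, phenol

Working along the chain:
  HOC6H4: –OH attached directly to an aromatic ring → phenol (not alcohol); the ring itself is an arene.
  CH(CONH2): pendant –CONH2: carbonyl C bonded to C and N → amide.
  CH(C6H5): pendant –C6H5: benzene ring → arene.
  CH(C6H5): pendant –C6H5: benzene ring → arene.
  CH(CH2OCH3): pendant –CH2OCH3: C–O–C linkage → ether.
  CH(CONH2): pendant –CONH2: carbonyl C bonded to C and N → amide.
  CH(C6H5): pendant –C6H5: benzene ring → arene.
  CH(CH=CH2): pendant –CH=CH2: C=C double bond → alkene.
  CH2NH2: –NH2 on an sp³ carbon with no adjacent C=O → amine.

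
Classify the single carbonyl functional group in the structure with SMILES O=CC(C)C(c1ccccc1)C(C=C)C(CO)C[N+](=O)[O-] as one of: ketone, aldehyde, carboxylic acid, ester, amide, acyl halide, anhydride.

aldehyde

The carbonyl is in the OHC segment: terminal –CHO: carbonyl C bonded to H and C → aldehyde.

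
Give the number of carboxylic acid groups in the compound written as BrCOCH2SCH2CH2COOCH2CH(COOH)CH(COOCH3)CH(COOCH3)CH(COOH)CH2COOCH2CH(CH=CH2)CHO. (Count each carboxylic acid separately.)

Taking each segment in turn:
  BrCO: –C(=O)Br: carbonyl C bonded to C and to a halogen → acyl halide (not alkyl halide).
  CH2SCH2: C–S–C linkage → sulfide (thioether).
  CH2COOCH2: –C(=O)–O–C with C on the carbonyl side → ester.
  CH(COOH): pendant –COOH: carbonyl C bonded to C and –OH → carboxylic acid.
  CH(COOCH3): pendant –COOCH3: carbonyl C bonded to C and –OCH3 → ester.
  CH(COOCH3): pendant –COOCH3: carbonyl C bonded to C and –OCH3 → ester.
  CH(COOH): pendant –COOH: carbonyl C bonded to C and –OH → carboxylic acid.
  CH2COOCH2: –C(=O)–O–C with C on the carbonyl side → ester.
  CH(CH=CH2): pendant –CH=CH2: C=C double bond → alkene.
  CHO: terminal –CHO: carbonyl C bonded to H and C → aldehyde.
Carboxylic acid appears at: CH(COOH), CH(COOH) → 2.

2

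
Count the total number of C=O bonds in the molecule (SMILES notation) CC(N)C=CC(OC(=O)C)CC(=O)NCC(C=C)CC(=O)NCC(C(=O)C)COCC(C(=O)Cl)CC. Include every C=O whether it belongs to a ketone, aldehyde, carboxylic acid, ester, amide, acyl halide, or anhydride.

CH(OCOCH3): ester, 1 C=O (running total 1).
CH2CONHCH2: amide, 1 C=O (running total 2).
CH2CONHCH2: amide, 1 C=O (running total 3).
CH(COCH3): ketone, 1 C=O (running total 4).
CH(COCl): acyl halide, 1 C=O (running total 5).

5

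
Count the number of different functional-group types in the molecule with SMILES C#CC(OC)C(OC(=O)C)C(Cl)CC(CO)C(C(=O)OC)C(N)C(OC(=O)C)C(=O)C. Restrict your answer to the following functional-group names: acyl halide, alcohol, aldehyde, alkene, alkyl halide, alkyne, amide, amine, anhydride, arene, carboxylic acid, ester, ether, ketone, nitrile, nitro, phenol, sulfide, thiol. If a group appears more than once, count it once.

7

Working along the chain:
  HC≡C: C≡C triple bond → alkyne.
  CH(OCH3): pendant –OCH3: C–O–C with sp³ C, no adjacent C=O → ether.
  CH(OCOCH3): pendant –OC(=O)CH3: an acyloxy group → ester.
  CH(Cl): halogen on an sp³ carbon → alkyl halide.
  CH(CH2OH): pendant –CH2OH on an sp³ backbone C → alcohol.
  CH(COOCH3): pendant –COOCH3: carbonyl C bonded to C and –OCH3 → ester.
  CH(NH2): –NH2 on an sp³ carbon with no adjacent C=O → amine.
  CH(OCOCH3): pendant –OC(=O)CH3: an acyloxy group → ester.
  CO: –C(=O)– with carbon on both sides → ketone.
Distinct types present: alcohol, alkyl halide, alkyne, amine, ester, ether, ketone.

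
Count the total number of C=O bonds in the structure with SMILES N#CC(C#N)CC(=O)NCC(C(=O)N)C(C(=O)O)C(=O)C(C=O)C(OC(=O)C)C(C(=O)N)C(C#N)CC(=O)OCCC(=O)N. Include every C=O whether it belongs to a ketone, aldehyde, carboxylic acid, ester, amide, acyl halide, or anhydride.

9

CH2CONHCH2: amide, 1 C=O (running total 1).
CH(CONH2): amide, 1 C=O (running total 2).
CH(COOH): carboxylic acid, 1 C=O (running total 3).
CO: ketone, 1 C=O (running total 4).
CH(CHO): aldehyde, 1 C=O (running total 5).
CH(OCOCH3): ester, 1 C=O (running total 6).
CH(CONH2): amide, 1 C=O (running total 7).
CH2COOCH2: ester, 1 C=O (running total 8).
CONH2: amide, 1 C=O (running total 9).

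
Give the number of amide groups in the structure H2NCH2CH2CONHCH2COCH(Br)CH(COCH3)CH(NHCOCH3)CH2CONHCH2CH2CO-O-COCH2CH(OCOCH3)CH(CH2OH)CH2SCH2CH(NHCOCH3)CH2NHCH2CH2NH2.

–NH2 on an sp³ carbon with no adjacent C=O → amine.
–C(=O)–N– linkage → amide (the N is not an amine).
–C(=O)– with carbon on both sides → ketone.
halogen on an sp³ carbon → alkyl halide.
pendant –COCH3: carbonyl C bonded to two carbons → ketone.
pendant –NHC(=O)CH3: N bonded to a carbonyl → amide (not amine).
–C(=O)–N– linkage → amide (the N is not an amine).
two acyl groups sharing one oxygen, –C(=O)–O–C(=O)– → anhydride.
pendant –OC(=O)CH3: an acyloxy group → ester.
pendant –CH2OH on an sp³ backbone C → alcohol.
C–S–C linkage → sulfide (thioether).
pendant –NHC(=O)CH3: N bonded to a carbonyl → amide (not amine).
C–N–C with sp³ carbons and no adjacent C=O → amine (secondary).
–NH2 on an sp³ carbon with no adjacent C=O → amine.
Amide appears at: CH2CONHCH2, CH(NHCOCH3), CH2CONHCH2, CH(NHCOCH3) → 4.

4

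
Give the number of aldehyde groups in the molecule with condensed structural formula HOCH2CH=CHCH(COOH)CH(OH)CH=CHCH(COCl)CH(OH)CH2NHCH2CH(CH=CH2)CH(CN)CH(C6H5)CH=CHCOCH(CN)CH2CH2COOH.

Taking each segment in turn:
  HOCH2: HO– on an sp³ carbon → alcohol.
  CH=CH: C=C double bond → alkene.
  CH(COOH): pendant –COOH: carbonyl C bonded to C and –OH → carboxylic acid.
  CH(OH): –OH on an sp³ carbon → alcohol (secondary).
  CH=CH: C=C double bond → alkene.
  CH(COCl): pendant –C(=O)X: carbonyl C bonded to C and halogen → acyl halide.
  CH(OH): –OH on an sp³ carbon → alcohol (secondary).
  CH2NHCH2: C–N–C with sp³ carbons and no adjacent C=O → amine (secondary).
  CH(CH=CH2): pendant –CH=CH2: C=C double bond → alkene.
  CH(CN): pendant –C≡N: nitrile.
  CH(C6H5): pendant –C6H5: benzene ring → arene.
  CH=CH: C=C double bond → alkene.
  CO: –C(=O)– with carbon on both sides → ketone.
  CH(CN): pendant –C≡N: nitrile.
  COOH: –COOH: carbonyl C bonded to –OH and C → carboxylic acid (the –OH is not a separate alcohol).
No segment is a aldehyde: CH(COOH) is carboxylic acid, not aldehyde; CH(COCl) is acyl halide, not aldehyde; CO is ketone, not aldehyde. → 0.

0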